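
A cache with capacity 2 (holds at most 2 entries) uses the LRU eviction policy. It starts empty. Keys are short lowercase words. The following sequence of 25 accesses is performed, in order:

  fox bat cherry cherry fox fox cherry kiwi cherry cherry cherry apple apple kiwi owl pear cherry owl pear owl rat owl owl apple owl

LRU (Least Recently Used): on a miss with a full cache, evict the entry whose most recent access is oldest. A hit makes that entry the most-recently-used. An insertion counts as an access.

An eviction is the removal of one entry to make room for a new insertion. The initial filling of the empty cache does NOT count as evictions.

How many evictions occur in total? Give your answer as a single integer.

Answer: 12

Derivation:
LRU simulation (capacity=2):
  1. access fox: MISS. Cache (LRU->MRU): [fox]
  2. access bat: MISS. Cache (LRU->MRU): [fox bat]
  3. access cherry: MISS, evict fox. Cache (LRU->MRU): [bat cherry]
  4. access cherry: HIT. Cache (LRU->MRU): [bat cherry]
  5. access fox: MISS, evict bat. Cache (LRU->MRU): [cherry fox]
  6. access fox: HIT. Cache (LRU->MRU): [cherry fox]
  7. access cherry: HIT. Cache (LRU->MRU): [fox cherry]
  8. access kiwi: MISS, evict fox. Cache (LRU->MRU): [cherry kiwi]
  9. access cherry: HIT. Cache (LRU->MRU): [kiwi cherry]
  10. access cherry: HIT. Cache (LRU->MRU): [kiwi cherry]
  11. access cherry: HIT. Cache (LRU->MRU): [kiwi cherry]
  12. access apple: MISS, evict kiwi. Cache (LRU->MRU): [cherry apple]
  13. access apple: HIT. Cache (LRU->MRU): [cherry apple]
  14. access kiwi: MISS, evict cherry. Cache (LRU->MRU): [apple kiwi]
  15. access owl: MISS, evict apple. Cache (LRU->MRU): [kiwi owl]
  16. access pear: MISS, evict kiwi. Cache (LRU->MRU): [owl pear]
  17. access cherry: MISS, evict owl. Cache (LRU->MRU): [pear cherry]
  18. access owl: MISS, evict pear. Cache (LRU->MRU): [cherry owl]
  19. access pear: MISS, evict cherry. Cache (LRU->MRU): [owl pear]
  20. access owl: HIT. Cache (LRU->MRU): [pear owl]
  21. access rat: MISS, evict pear. Cache (LRU->MRU): [owl rat]
  22. access owl: HIT. Cache (LRU->MRU): [rat owl]
  23. access owl: HIT. Cache (LRU->MRU): [rat owl]
  24. access apple: MISS, evict rat. Cache (LRU->MRU): [owl apple]
  25. access owl: HIT. Cache (LRU->MRU): [apple owl]
Total: 11 hits, 14 misses, 12 evictions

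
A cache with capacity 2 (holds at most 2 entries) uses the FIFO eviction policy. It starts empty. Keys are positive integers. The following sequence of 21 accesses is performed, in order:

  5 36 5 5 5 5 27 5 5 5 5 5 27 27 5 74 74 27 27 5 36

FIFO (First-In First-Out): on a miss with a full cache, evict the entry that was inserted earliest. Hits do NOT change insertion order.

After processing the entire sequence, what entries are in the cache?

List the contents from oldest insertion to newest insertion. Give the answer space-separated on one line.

Answer: 5 36

Derivation:
FIFO simulation (capacity=2):
  1. access 5: MISS. Cache (old->new): [5]
  2. access 36: MISS. Cache (old->new): [5 36]
  3. access 5: HIT. Cache (old->new): [5 36]
  4. access 5: HIT. Cache (old->new): [5 36]
  5. access 5: HIT. Cache (old->new): [5 36]
  6. access 5: HIT. Cache (old->new): [5 36]
  7. access 27: MISS, evict 5. Cache (old->new): [36 27]
  8. access 5: MISS, evict 36. Cache (old->new): [27 5]
  9. access 5: HIT. Cache (old->new): [27 5]
  10. access 5: HIT. Cache (old->new): [27 5]
  11. access 5: HIT. Cache (old->new): [27 5]
  12. access 5: HIT. Cache (old->new): [27 5]
  13. access 27: HIT. Cache (old->new): [27 5]
  14. access 27: HIT. Cache (old->new): [27 5]
  15. access 5: HIT. Cache (old->new): [27 5]
  16. access 74: MISS, evict 27. Cache (old->new): [5 74]
  17. access 74: HIT. Cache (old->new): [5 74]
  18. access 27: MISS, evict 5. Cache (old->new): [74 27]
  19. access 27: HIT. Cache (old->new): [74 27]
  20. access 5: MISS, evict 74. Cache (old->new): [27 5]
  21. access 36: MISS, evict 27. Cache (old->new): [5 36]
Total: 13 hits, 8 misses, 6 evictions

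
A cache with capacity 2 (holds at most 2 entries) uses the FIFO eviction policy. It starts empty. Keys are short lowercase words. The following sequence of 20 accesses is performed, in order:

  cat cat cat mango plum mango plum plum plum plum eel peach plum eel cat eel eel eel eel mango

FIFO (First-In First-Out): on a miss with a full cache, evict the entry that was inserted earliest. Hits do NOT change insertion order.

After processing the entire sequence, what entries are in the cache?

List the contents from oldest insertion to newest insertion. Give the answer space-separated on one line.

FIFO simulation (capacity=2):
  1. access cat: MISS. Cache (old->new): [cat]
  2. access cat: HIT. Cache (old->new): [cat]
  3. access cat: HIT. Cache (old->new): [cat]
  4. access mango: MISS. Cache (old->new): [cat mango]
  5. access plum: MISS, evict cat. Cache (old->new): [mango plum]
  6. access mango: HIT. Cache (old->new): [mango plum]
  7. access plum: HIT. Cache (old->new): [mango plum]
  8. access plum: HIT. Cache (old->new): [mango plum]
  9. access plum: HIT. Cache (old->new): [mango plum]
  10. access plum: HIT. Cache (old->new): [mango plum]
  11. access eel: MISS, evict mango. Cache (old->new): [plum eel]
  12. access peach: MISS, evict plum. Cache (old->new): [eel peach]
  13. access plum: MISS, evict eel. Cache (old->new): [peach plum]
  14. access eel: MISS, evict peach. Cache (old->new): [plum eel]
  15. access cat: MISS, evict plum. Cache (old->new): [eel cat]
  16. access eel: HIT. Cache (old->new): [eel cat]
  17. access eel: HIT. Cache (old->new): [eel cat]
  18. access eel: HIT. Cache (old->new): [eel cat]
  19. access eel: HIT. Cache (old->new): [eel cat]
  20. access mango: MISS, evict eel. Cache (old->new): [cat mango]
Total: 11 hits, 9 misses, 7 evictions

Answer: cat mango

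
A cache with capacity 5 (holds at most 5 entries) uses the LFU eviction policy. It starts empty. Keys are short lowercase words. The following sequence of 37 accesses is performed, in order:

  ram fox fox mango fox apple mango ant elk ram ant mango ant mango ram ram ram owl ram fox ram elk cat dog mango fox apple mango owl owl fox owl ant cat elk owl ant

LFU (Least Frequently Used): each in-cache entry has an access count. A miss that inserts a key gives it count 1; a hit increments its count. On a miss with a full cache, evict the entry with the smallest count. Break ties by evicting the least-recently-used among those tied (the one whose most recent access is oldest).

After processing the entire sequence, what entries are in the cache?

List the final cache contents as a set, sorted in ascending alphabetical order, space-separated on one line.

Answer: ant fox mango owl ram

Derivation:
LFU simulation (capacity=5):
  1. access ram: MISS. Cache: [ram(c=1)]
  2. access fox: MISS. Cache: [ram(c=1) fox(c=1)]
  3. access fox: HIT, count now 2. Cache: [ram(c=1) fox(c=2)]
  4. access mango: MISS. Cache: [ram(c=1) mango(c=1) fox(c=2)]
  5. access fox: HIT, count now 3. Cache: [ram(c=1) mango(c=1) fox(c=3)]
  6. access apple: MISS. Cache: [ram(c=1) mango(c=1) apple(c=1) fox(c=3)]
  7. access mango: HIT, count now 2. Cache: [ram(c=1) apple(c=1) mango(c=2) fox(c=3)]
  8. access ant: MISS. Cache: [ram(c=1) apple(c=1) ant(c=1) mango(c=2) fox(c=3)]
  9. access elk: MISS, evict ram(c=1). Cache: [apple(c=1) ant(c=1) elk(c=1) mango(c=2) fox(c=3)]
  10. access ram: MISS, evict apple(c=1). Cache: [ant(c=1) elk(c=1) ram(c=1) mango(c=2) fox(c=3)]
  11. access ant: HIT, count now 2. Cache: [elk(c=1) ram(c=1) mango(c=2) ant(c=2) fox(c=3)]
  12. access mango: HIT, count now 3. Cache: [elk(c=1) ram(c=1) ant(c=2) fox(c=3) mango(c=3)]
  13. access ant: HIT, count now 3. Cache: [elk(c=1) ram(c=1) fox(c=3) mango(c=3) ant(c=3)]
  14. access mango: HIT, count now 4. Cache: [elk(c=1) ram(c=1) fox(c=3) ant(c=3) mango(c=4)]
  15. access ram: HIT, count now 2. Cache: [elk(c=1) ram(c=2) fox(c=3) ant(c=3) mango(c=4)]
  16. access ram: HIT, count now 3. Cache: [elk(c=1) fox(c=3) ant(c=3) ram(c=3) mango(c=4)]
  17. access ram: HIT, count now 4. Cache: [elk(c=1) fox(c=3) ant(c=3) mango(c=4) ram(c=4)]
  18. access owl: MISS, evict elk(c=1). Cache: [owl(c=1) fox(c=3) ant(c=3) mango(c=4) ram(c=4)]
  19. access ram: HIT, count now 5. Cache: [owl(c=1) fox(c=3) ant(c=3) mango(c=4) ram(c=5)]
  20. access fox: HIT, count now 4. Cache: [owl(c=1) ant(c=3) mango(c=4) fox(c=4) ram(c=5)]
  21. access ram: HIT, count now 6. Cache: [owl(c=1) ant(c=3) mango(c=4) fox(c=4) ram(c=6)]
  22. access elk: MISS, evict owl(c=1). Cache: [elk(c=1) ant(c=3) mango(c=4) fox(c=4) ram(c=6)]
  23. access cat: MISS, evict elk(c=1). Cache: [cat(c=1) ant(c=3) mango(c=4) fox(c=4) ram(c=6)]
  24. access dog: MISS, evict cat(c=1). Cache: [dog(c=1) ant(c=3) mango(c=4) fox(c=4) ram(c=6)]
  25. access mango: HIT, count now 5. Cache: [dog(c=1) ant(c=3) fox(c=4) mango(c=5) ram(c=6)]
  26. access fox: HIT, count now 5. Cache: [dog(c=1) ant(c=3) mango(c=5) fox(c=5) ram(c=6)]
  27. access apple: MISS, evict dog(c=1). Cache: [apple(c=1) ant(c=3) mango(c=5) fox(c=5) ram(c=6)]
  28. access mango: HIT, count now 6. Cache: [apple(c=1) ant(c=3) fox(c=5) ram(c=6) mango(c=6)]
  29. access owl: MISS, evict apple(c=1). Cache: [owl(c=1) ant(c=3) fox(c=5) ram(c=6) mango(c=6)]
  30. access owl: HIT, count now 2. Cache: [owl(c=2) ant(c=3) fox(c=5) ram(c=6) mango(c=6)]
  31. access fox: HIT, count now 6. Cache: [owl(c=2) ant(c=3) ram(c=6) mango(c=6) fox(c=6)]
  32. access owl: HIT, count now 3. Cache: [ant(c=3) owl(c=3) ram(c=6) mango(c=6) fox(c=6)]
  33. access ant: HIT, count now 4. Cache: [owl(c=3) ant(c=4) ram(c=6) mango(c=6) fox(c=6)]
  34. access cat: MISS, evict owl(c=3). Cache: [cat(c=1) ant(c=4) ram(c=6) mango(c=6) fox(c=6)]
  35. access elk: MISS, evict cat(c=1). Cache: [elk(c=1) ant(c=4) ram(c=6) mango(c=6) fox(c=6)]
  36. access owl: MISS, evict elk(c=1). Cache: [owl(c=1) ant(c=4) ram(c=6) mango(c=6) fox(c=6)]
  37. access ant: HIT, count now 5. Cache: [owl(c=1) ant(c=5) ram(c=6) mango(c=6) fox(c=6)]
Total: 21 hits, 16 misses, 11 evictions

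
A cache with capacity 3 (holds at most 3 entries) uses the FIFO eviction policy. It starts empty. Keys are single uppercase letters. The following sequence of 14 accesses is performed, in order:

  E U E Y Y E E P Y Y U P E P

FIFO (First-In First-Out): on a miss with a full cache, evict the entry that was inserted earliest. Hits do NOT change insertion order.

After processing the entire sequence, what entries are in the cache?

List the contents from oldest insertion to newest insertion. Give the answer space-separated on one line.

Answer: Y P E

Derivation:
FIFO simulation (capacity=3):
  1. access E: MISS. Cache (old->new): [E]
  2. access U: MISS. Cache (old->new): [E U]
  3. access E: HIT. Cache (old->new): [E U]
  4. access Y: MISS. Cache (old->new): [E U Y]
  5. access Y: HIT. Cache (old->new): [E U Y]
  6. access E: HIT. Cache (old->new): [E U Y]
  7. access E: HIT. Cache (old->new): [E U Y]
  8. access P: MISS, evict E. Cache (old->new): [U Y P]
  9. access Y: HIT. Cache (old->new): [U Y P]
  10. access Y: HIT. Cache (old->new): [U Y P]
  11. access U: HIT. Cache (old->new): [U Y P]
  12. access P: HIT. Cache (old->new): [U Y P]
  13. access E: MISS, evict U. Cache (old->new): [Y P E]
  14. access P: HIT. Cache (old->new): [Y P E]
Total: 9 hits, 5 misses, 2 evictions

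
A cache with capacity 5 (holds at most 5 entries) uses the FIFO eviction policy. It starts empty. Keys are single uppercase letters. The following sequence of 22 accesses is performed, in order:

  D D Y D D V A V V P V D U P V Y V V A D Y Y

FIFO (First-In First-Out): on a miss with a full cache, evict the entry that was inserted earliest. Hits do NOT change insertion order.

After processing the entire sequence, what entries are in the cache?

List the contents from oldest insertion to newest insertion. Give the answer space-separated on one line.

FIFO simulation (capacity=5):
  1. access D: MISS. Cache (old->new): [D]
  2. access D: HIT. Cache (old->new): [D]
  3. access Y: MISS. Cache (old->new): [D Y]
  4. access D: HIT. Cache (old->new): [D Y]
  5. access D: HIT. Cache (old->new): [D Y]
  6. access V: MISS. Cache (old->new): [D Y V]
  7. access A: MISS. Cache (old->new): [D Y V A]
  8. access V: HIT. Cache (old->new): [D Y V A]
  9. access V: HIT. Cache (old->new): [D Y V A]
  10. access P: MISS. Cache (old->new): [D Y V A P]
  11. access V: HIT. Cache (old->new): [D Y V A P]
  12. access D: HIT. Cache (old->new): [D Y V A P]
  13. access U: MISS, evict D. Cache (old->new): [Y V A P U]
  14. access P: HIT. Cache (old->new): [Y V A P U]
  15. access V: HIT. Cache (old->new): [Y V A P U]
  16. access Y: HIT. Cache (old->new): [Y V A P U]
  17. access V: HIT. Cache (old->new): [Y V A P U]
  18. access V: HIT. Cache (old->new): [Y V A P U]
  19. access A: HIT. Cache (old->new): [Y V A P U]
  20. access D: MISS, evict Y. Cache (old->new): [V A P U D]
  21. access Y: MISS, evict V. Cache (old->new): [A P U D Y]
  22. access Y: HIT. Cache (old->new): [A P U D Y]
Total: 14 hits, 8 misses, 3 evictions

Answer: A P U D Y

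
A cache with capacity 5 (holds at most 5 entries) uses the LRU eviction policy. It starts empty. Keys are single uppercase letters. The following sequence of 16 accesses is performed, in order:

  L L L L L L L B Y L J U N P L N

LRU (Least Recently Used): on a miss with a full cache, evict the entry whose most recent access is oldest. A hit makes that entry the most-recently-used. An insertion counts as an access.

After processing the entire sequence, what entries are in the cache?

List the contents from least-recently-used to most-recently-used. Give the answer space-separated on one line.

LRU simulation (capacity=5):
  1. access L: MISS. Cache (LRU->MRU): [L]
  2. access L: HIT. Cache (LRU->MRU): [L]
  3. access L: HIT. Cache (LRU->MRU): [L]
  4. access L: HIT. Cache (LRU->MRU): [L]
  5. access L: HIT. Cache (LRU->MRU): [L]
  6. access L: HIT. Cache (LRU->MRU): [L]
  7. access L: HIT. Cache (LRU->MRU): [L]
  8. access B: MISS. Cache (LRU->MRU): [L B]
  9. access Y: MISS. Cache (LRU->MRU): [L B Y]
  10. access L: HIT. Cache (LRU->MRU): [B Y L]
  11. access J: MISS. Cache (LRU->MRU): [B Y L J]
  12. access U: MISS. Cache (LRU->MRU): [B Y L J U]
  13. access N: MISS, evict B. Cache (LRU->MRU): [Y L J U N]
  14. access P: MISS, evict Y. Cache (LRU->MRU): [L J U N P]
  15. access L: HIT. Cache (LRU->MRU): [J U N P L]
  16. access N: HIT. Cache (LRU->MRU): [J U P L N]
Total: 9 hits, 7 misses, 2 evictions

Answer: J U P L N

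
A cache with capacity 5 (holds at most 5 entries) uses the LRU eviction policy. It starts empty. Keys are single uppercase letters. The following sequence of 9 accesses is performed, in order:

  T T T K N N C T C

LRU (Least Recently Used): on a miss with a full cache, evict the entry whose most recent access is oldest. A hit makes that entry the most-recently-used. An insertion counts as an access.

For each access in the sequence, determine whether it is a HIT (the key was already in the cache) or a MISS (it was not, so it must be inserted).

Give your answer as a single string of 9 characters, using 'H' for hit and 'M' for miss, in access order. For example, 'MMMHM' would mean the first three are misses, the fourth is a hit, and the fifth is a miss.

Answer: MHHMMHMHH

Derivation:
LRU simulation (capacity=5):
  1. access T: MISS. Cache (LRU->MRU): [T]
  2. access T: HIT. Cache (LRU->MRU): [T]
  3. access T: HIT. Cache (LRU->MRU): [T]
  4. access K: MISS. Cache (LRU->MRU): [T K]
  5. access N: MISS. Cache (LRU->MRU): [T K N]
  6. access N: HIT. Cache (LRU->MRU): [T K N]
  7. access C: MISS. Cache (LRU->MRU): [T K N C]
  8. access T: HIT. Cache (LRU->MRU): [K N C T]
  9. access C: HIT. Cache (LRU->MRU): [K N T C]
Total: 5 hits, 4 misses, 0 evictions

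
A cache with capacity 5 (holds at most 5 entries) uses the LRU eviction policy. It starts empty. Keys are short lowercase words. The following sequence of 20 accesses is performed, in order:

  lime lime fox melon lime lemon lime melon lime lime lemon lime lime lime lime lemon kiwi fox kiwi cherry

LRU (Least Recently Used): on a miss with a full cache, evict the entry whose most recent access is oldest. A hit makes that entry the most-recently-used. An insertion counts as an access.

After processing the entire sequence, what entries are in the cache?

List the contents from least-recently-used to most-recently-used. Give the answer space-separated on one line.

Answer: lime lemon fox kiwi cherry

Derivation:
LRU simulation (capacity=5):
  1. access lime: MISS. Cache (LRU->MRU): [lime]
  2. access lime: HIT. Cache (LRU->MRU): [lime]
  3. access fox: MISS. Cache (LRU->MRU): [lime fox]
  4. access melon: MISS. Cache (LRU->MRU): [lime fox melon]
  5. access lime: HIT. Cache (LRU->MRU): [fox melon lime]
  6. access lemon: MISS. Cache (LRU->MRU): [fox melon lime lemon]
  7. access lime: HIT. Cache (LRU->MRU): [fox melon lemon lime]
  8. access melon: HIT. Cache (LRU->MRU): [fox lemon lime melon]
  9. access lime: HIT. Cache (LRU->MRU): [fox lemon melon lime]
  10. access lime: HIT. Cache (LRU->MRU): [fox lemon melon lime]
  11. access lemon: HIT. Cache (LRU->MRU): [fox melon lime lemon]
  12. access lime: HIT. Cache (LRU->MRU): [fox melon lemon lime]
  13. access lime: HIT. Cache (LRU->MRU): [fox melon lemon lime]
  14. access lime: HIT. Cache (LRU->MRU): [fox melon lemon lime]
  15. access lime: HIT. Cache (LRU->MRU): [fox melon lemon lime]
  16. access lemon: HIT. Cache (LRU->MRU): [fox melon lime lemon]
  17. access kiwi: MISS. Cache (LRU->MRU): [fox melon lime lemon kiwi]
  18. access fox: HIT. Cache (LRU->MRU): [melon lime lemon kiwi fox]
  19. access kiwi: HIT. Cache (LRU->MRU): [melon lime lemon fox kiwi]
  20. access cherry: MISS, evict melon. Cache (LRU->MRU): [lime lemon fox kiwi cherry]
Total: 14 hits, 6 misses, 1 evictions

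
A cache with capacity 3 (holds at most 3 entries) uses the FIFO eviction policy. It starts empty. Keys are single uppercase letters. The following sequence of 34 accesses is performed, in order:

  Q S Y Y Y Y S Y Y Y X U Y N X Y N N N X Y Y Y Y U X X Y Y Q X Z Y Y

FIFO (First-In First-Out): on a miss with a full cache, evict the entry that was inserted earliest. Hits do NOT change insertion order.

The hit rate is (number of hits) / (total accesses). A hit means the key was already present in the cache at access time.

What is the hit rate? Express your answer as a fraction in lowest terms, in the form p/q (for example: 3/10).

FIFO simulation (capacity=3):
  1. access Q: MISS. Cache (old->new): [Q]
  2. access S: MISS. Cache (old->new): [Q S]
  3. access Y: MISS. Cache (old->new): [Q S Y]
  4. access Y: HIT. Cache (old->new): [Q S Y]
  5. access Y: HIT. Cache (old->new): [Q S Y]
  6. access Y: HIT. Cache (old->new): [Q S Y]
  7. access S: HIT. Cache (old->new): [Q S Y]
  8. access Y: HIT. Cache (old->new): [Q S Y]
  9. access Y: HIT. Cache (old->new): [Q S Y]
  10. access Y: HIT. Cache (old->new): [Q S Y]
  11. access X: MISS, evict Q. Cache (old->new): [S Y X]
  12. access U: MISS, evict S. Cache (old->new): [Y X U]
  13. access Y: HIT. Cache (old->new): [Y X U]
  14. access N: MISS, evict Y. Cache (old->new): [X U N]
  15. access X: HIT. Cache (old->new): [X U N]
  16. access Y: MISS, evict X. Cache (old->new): [U N Y]
  17. access N: HIT. Cache (old->new): [U N Y]
  18. access N: HIT. Cache (old->new): [U N Y]
  19. access N: HIT. Cache (old->new): [U N Y]
  20. access X: MISS, evict U. Cache (old->new): [N Y X]
  21. access Y: HIT. Cache (old->new): [N Y X]
  22. access Y: HIT. Cache (old->new): [N Y X]
  23. access Y: HIT. Cache (old->new): [N Y X]
  24. access Y: HIT. Cache (old->new): [N Y X]
  25. access U: MISS, evict N. Cache (old->new): [Y X U]
  26. access X: HIT. Cache (old->new): [Y X U]
  27. access X: HIT. Cache (old->new): [Y X U]
  28. access Y: HIT. Cache (old->new): [Y X U]
  29. access Y: HIT. Cache (old->new): [Y X U]
  30. access Q: MISS, evict Y. Cache (old->new): [X U Q]
  31. access X: HIT. Cache (old->new): [X U Q]
  32. access Z: MISS, evict X. Cache (old->new): [U Q Z]
  33. access Y: MISS, evict U. Cache (old->new): [Q Z Y]
  34. access Y: HIT. Cache (old->new): [Q Z Y]
Total: 22 hits, 12 misses, 9 evictions

Hit rate = 22/34 = 11/17

Answer: 11/17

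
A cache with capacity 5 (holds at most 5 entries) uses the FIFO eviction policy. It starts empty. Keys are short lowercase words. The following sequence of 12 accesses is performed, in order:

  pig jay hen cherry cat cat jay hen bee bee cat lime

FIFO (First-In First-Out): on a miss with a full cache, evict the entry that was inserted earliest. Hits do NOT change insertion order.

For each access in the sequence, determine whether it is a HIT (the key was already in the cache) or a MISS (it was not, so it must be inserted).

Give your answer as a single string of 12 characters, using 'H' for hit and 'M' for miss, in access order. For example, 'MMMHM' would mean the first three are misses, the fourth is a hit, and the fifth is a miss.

FIFO simulation (capacity=5):
  1. access pig: MISS. Cache (old->new): [pig]
  2. access jay: MISS. Cache (old->new): [pig jay]
  3. access hen: MISS. Cache (old->new): [pig jay hen]
  4. access cherry: MISS. Cache (old->new): [pig jay hen cherry]
  5. access cat: MISS. Cache (old->new): [pig jay hen cherry cat]
  6. access cat: HIT. Cache (old->new): [pig jay hen cherry cat]
  7. access jay: HIT. Cache (old->new): [pig jay hen cherry cat]
  8. access hen: HIT. Cache (old->new): [pig jay hen cherry cat]
  9. access bee: MISS, evict pig. Cache (old->new): [jay hen cherry cat bee]
  10. access bee: HIT. Cache (old->new): [jay hen cherry cat bee]
  11. access cat: HIT. Cache (old->new): [jay hen cherry cat bee]
  12. access lime: MISS, evict jay. Cache (old->new): [hen cherry cat bee lime]
Total: 5 hits, 7 misses, 2 evictions

Answer: MMMMMHHHMHHM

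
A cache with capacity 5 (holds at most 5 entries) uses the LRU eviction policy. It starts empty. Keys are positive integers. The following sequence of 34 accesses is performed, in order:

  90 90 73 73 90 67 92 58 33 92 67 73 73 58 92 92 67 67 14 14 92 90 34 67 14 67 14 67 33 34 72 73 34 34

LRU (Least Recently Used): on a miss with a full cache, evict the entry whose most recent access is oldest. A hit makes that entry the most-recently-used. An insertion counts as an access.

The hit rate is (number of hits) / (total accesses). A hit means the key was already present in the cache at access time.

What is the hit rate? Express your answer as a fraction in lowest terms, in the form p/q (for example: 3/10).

Answer: 21/34

Derivation:
LRU simulation (capacity=5):
  1. access 90: MISS. Cache (LRU->MRU): [90]
  2. access 90: HIT. Cache (LRU->MRU): [90]
  3. access 73: MISS. Cache (LRU->MRU): [90 73]
  4. access 73: HIT. Cache (LRU->MRU): [90 73]
  5. access 90: HIT. Cache (LRU->MRU): [73 90]
  6. access 67: MISS. Cache (LRU->MRU): [73 90 67]
  7. access 92: MISS. Cache (LRU->MRU): [73 90 67 92]
  8. access 58: MISS. Cache (LRU->MRU): [73 90 67 92 58]
  9. access 33: MISS, evict 73. Cache (LRU->MRU): [90 67 92 58 33]
  10. access 92: HIT. Cache (LRU->MRU): [90 67 58 33 92]
  11. access 67: HIT. Cache (LRU->MRU): [90 58 33 92 67]
  12. access 73: MISS, evict 90. Cache (LRU->MRU): [58 33 92 67 73]
  13. access 73: HIT. Cache (LRU->MRU): [58 33 92 67 73]
  14. access 58: HIT. Cache (LRU->MRU): [33 92 67 73 58]
  15. access 92: HIT. Cache (LRU->MRU): [33 67 73 58 92]
  16. access 92: HIT. Cache (LRU->MRU): [33 67 73 58 92]
  17. access 67: HIT. Cache (LRU->MRU): [33 73 58 92 67]
  18. access 67: HIT. Cache (LRU->MRU): [33 73 58 92 67]
  19. access 14: MISS, evict 33. Cache (LRU->MRU): [73 58 92 67 14]
  20. access 14: HIT. Cache (LRU->MRU): [73 58 92 67 14]
  21. access 92: HIT. Cache (LRU->MRU): [73 58 67 14 92]
  22. access 90: MISS, evict 73. Cache (LRU->MRU): [58 67 14 92 90]
  23. access 34: MISS, evict 58. Cache (LRU->MRU): [67 14 92 90 34]
  24. access 67: HIT. Cache (LRU->MRU): [14 92 90 34 67]
  25. access 14: HIT. Cache (LRU->MRU): [92 90 34 67 14]
  26. access 67: HIT. Cache (LRU->MRU): [92 90 34 14 67]
  27. access 14: HIT. Cache (LRU->MRU): [92 90 34 67 14]
  28. access 67: HIT. Cache (LRU->MRU): [92 90 34 14 67]
  29. access 33: MISS, evict 92. Cache (LRU->MRU): [90 34 14 67 33]
  30. access 34: HIT. Cache (LRU->MRU): [90 14 67 33 34]
  31. access 72: MISS, evict 90. Cache (LRU->MRU): [14 67 33 34 72]
  32. access 73: MISS, evict 14. Cache (LRU->MRU): [67 33 34 72 73]
  33. access 34: HIT. Cache (LRU->MRU): [67 33 72 73 34]
  34. access 34: HIT. Cache (LRU->MRU): [67 33 72 73 34]
Total: 21 hits, 13 misses, 8 evictions

Hit rate = 21/34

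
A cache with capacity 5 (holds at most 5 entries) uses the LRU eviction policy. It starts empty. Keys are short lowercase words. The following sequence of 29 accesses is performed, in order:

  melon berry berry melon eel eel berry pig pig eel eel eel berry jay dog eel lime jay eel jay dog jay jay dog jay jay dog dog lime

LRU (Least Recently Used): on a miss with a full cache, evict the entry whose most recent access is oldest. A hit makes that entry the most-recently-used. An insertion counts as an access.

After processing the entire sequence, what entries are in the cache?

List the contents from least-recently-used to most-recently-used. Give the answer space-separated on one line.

LRU simulation (capacity=5):
  1. access melon: MISS. Cache (LRU->MRU): [melon]
  2. access berry: MISS. Cache (LRU->MRU): [melon berry]
  3. access berry: HIT. Cache (LRU->MRU): [melon berry]
  4. access melon: HIT. Cache (LRU->MRU): [berry melon]
  5. access eel: MISS. Cache (LRU->MRU): [berry melon eel]
  6. access eel: HIT. Cache (LRU->MRU): [berry melon eel]
  7. access berry: HIT. Cache (LRU->MRU): [melon eel berry]
  8. access pig: MISS. Cache (LRU->MRU): [melon eel berry pig]
  9. access pig: HIT. Cache (LRU->MRU): [melon eel berry pig]
  10. access eel: HIT. Cache (LRU->MRU): [melon berry pig eel]
  11. access eel: HIT. Cache (LRU->MRU): [melon berry pig eel]
  12. access eel: HIT. Cache (LRU->MRU): [melon berry pig eel]
  13. access berry: HIT. Cache (LRU->MRU): [melon pig eel berry]
  14. access jay: MISS. Cache (LRU->MRU): [melon pig eel berry jay]
  15. access dog: MISS, evict melon. Cache (LRU->MRU): [pig eel berry jay dog]
  16. access eel: HIT. Cache (LRU->MRU): [pig berry jay dog eel]
  17. access lime: MISS, evict pig. Cache (LRU->MRU): [berry jay dog eel lime]
  18. access jay: HIT. Cache (LRU->MRU): [berry dog eel lime jay]
  19. access eel: HIT. Cache (LRU->MRU): [berry dog lime jay eel]
  20. access jay: HIT. Cache (LRU->MRU): [berry dog lime eel jay]
  21. access dog: HIT. Cache (LRU->MRU): [berry lime eel jay dog]
  22. access jay: HIT. Cache (LRU->MRU): [berry lime eel dog jay]
  23. access jay: HIT. Cache (LRU->MRU): [berry lime eel dog jay]
  24. access dog: HIT. Cache (LRU->MRU): [berry lime eel jay dog]
  25. access jay: HIT. Cache (LRU->MRU): [berry lime eel dog jay]
  26. access jay: HIT. Cache (LRU->MRU): [berry lime eel dog jay]
  27. access dog: HIT. Cache (LRU->MRU): [berry lime eel jay dog]
  28. access dog: HIT. Cache (LRU->MRU): [berry lime eel jay dog]
  29. access lime: HIT. Cache (LRU->MRU): [berry eel jay dog lime]
Total: 22 hits, 7 misses, 2 evictions

Answer: berry eel jay dog lime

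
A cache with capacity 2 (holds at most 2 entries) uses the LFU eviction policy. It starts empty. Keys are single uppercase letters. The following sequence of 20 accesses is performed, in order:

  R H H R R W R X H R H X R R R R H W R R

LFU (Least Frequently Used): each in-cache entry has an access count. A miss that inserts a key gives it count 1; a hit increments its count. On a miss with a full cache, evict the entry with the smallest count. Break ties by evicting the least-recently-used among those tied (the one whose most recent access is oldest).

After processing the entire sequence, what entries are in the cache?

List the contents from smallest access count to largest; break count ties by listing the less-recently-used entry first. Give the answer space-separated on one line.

LFU simulation (capacity=2):
  1. access R: MISS. Cache: [R(c=1)]
  2. access H: MISS. Cache: [R(c=1) H(c=1)]
  3. access H: HIT, count now 2. Cache: [R(c=1) H(c=2)]
  4. access R: HIT, count now 2. Cache: [H(c=2) R(c=2)]
  5. access R: HIT, count now 3. Cache: [H(c=2) R(c=3)]
  6. access W: MISS, evict H(c=2). Cache: [W(c=1) R(c=3)]
  7. access R: HIT, count now 4. Cache: [W(c=1) R(c=4)]
  8. access X: MISS, evict W(c=1). Cache: [X(c=1) R(c=4)]
  9. access H: MISS, evict X(c=1). Cache: [H(c=1) R(c=4)]
  10. access R: HIT, count now 5. Cache: [H(c=1) R(c=5)]
  11. access H: HIT, count now 2. Cache: [H(c=2) R(c=5)]
  12. access X: MISS, evict H(c=2). Cache: [X(c=1) R(c=5)]
  13. access R: HIT, count now 6. Cache: [X(c=1) R(c=6)]
  14. access R: HIT, count now 7. Cache: [X(c=1) R(c=7)]
  15. access R: HIT, count now 8. Cache: [X(c=1) R(c=8)]
  16. access R: HIT, count now 9. Cache: [X(c=1) R(c=9)]
  17. access H: MISS, evict X(c=1). Cache: [H(c=1) R(c=9)]
  18. access W: MISS, evict H(c=1). Cache: [W(c=1) R(c=9)]
  19. access R: HIT, count now 10. Cache: [W(c=1) R(c=10)]
  20. access R: HIT, count now 11. Cache: [W(c=1) R(c=11)]
Total: 12 hits, 8 misses, 6 evictions

Answer: W R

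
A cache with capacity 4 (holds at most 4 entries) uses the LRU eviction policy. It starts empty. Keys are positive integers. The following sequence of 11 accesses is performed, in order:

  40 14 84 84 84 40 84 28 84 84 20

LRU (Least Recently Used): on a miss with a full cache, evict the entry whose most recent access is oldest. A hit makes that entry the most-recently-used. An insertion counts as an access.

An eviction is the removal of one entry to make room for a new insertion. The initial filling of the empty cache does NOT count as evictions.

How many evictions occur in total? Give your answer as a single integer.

LRU simulation (capacity=4):
  1. access 40: MISS. Cache (LRU->MRU): [40]
  2. access 14: MISS. Cache (LRU->MRU): [40 14]
  3. access 84: MISS. Cache (LRU->MRU): [40 14 84]
  4. access 84: HIT. Cache (LRU->MRU): [40 14 84]
  5. access 84: HIT. Cache (LRU->MRU): [40 14 84]
  6. access 40: HIT. Cache (LRU->MRU): [14 84 40]
  7. access 84: HIT. Cache (LRU->MRU): [14 40 84]
  8. access 28: MISS. Cache (LRU->MRU): [14 40 84 28]
  9. access 84: HIT. Cache (LRU->MRU): [14 40 28 84]
  10. access 84: HIT. Cache (LRU->MRU): [14 40 28 84]
  11. access 20: MISS, evict 14. Cache (LRU->MRU): [40 28 84 20]
Total: 6 hits, 5 misses, 1 evictions

Answer: 1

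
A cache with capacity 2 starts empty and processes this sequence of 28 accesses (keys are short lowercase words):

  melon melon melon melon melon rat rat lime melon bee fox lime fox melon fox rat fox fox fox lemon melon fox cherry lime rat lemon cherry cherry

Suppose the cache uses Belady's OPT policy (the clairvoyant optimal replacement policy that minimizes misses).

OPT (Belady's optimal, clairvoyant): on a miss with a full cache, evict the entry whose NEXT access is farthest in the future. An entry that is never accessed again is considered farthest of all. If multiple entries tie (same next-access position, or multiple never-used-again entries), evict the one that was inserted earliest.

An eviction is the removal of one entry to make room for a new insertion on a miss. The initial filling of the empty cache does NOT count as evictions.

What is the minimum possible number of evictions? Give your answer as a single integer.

Answer: 11

Derivation:
OPT (Belady) simulation (capacity=2):
  1. access melon: MISS. Cache: [melon]
  2. access melon: HIT. Next use of melon: step 3. Cache: [melon]
  3. access melon: HIT. Next use of melon: step 4. Cache: [melon]
  4. access melon: HIT. Next use of melon: step 5. Cache: [melon]
  5. access melon: HIT. Next use of melon: step 9. Cache: [melon]
  6. access rat: MISS. Cache: [melon rat]
  7. access rat: HIT. Next use of rat: step 16. Cache: [melon rat]
  8. access lime: MISS, evict rat (next use: step 16). Cache: [melon lime]
  9. access melon: HIT. Next use of melon: step 14. Cache: [melon lime]
  10. access bee: MISS, evict melon (next use: step 14). Cache: [lime bee]
  11. access fox: MISS, evict bee (next use: never). Cache: [lime fox]
  12. access lime: HIT. Next use of lime: step 24. Cache: [lime fox]
  13. access fox: HIT. Next use of fox: step 15. Cache: [lime fox]
  14. access melon: MISS, evict lime (next use: step 24). Cache: [fox melon]
  15. access fox: HIT. Next use of fox: step 17. Cache: [fox melon]
  16. access rat: MISS, evict melon (next use: step 21). Cache: [fox rat]
  17. access fox: HIT. Next use of fox: step 18. Cache: [fox rat]
  18. access fox: HIT. Next use of fox: step 19. Cache: [fox rat]
  19. access fox: HIT. Next use of fox: step 22. Cache: [fox rat]
  20. access lemon: MISS, evict rat (next use: step 25). Cache: [fox lemon]
  21. access melon: MISS, evict lemon (next use: step 26). Cache: [fox melon]
  22. access fox: HIT. Next use of fox: never. Cache: [fox melon]
  23. access cherry: MISS, evict fox (next use: never). Cache: [melon cherry]
  24. access lime: MISS, evict melon (next use: never). Cache: [cherry lime]
  25. access rat: MISS, evict lime (next use: never). Cache: [cherry rat]
  26. access lemon: MISS, evict rat (next use: never). Cache: [cherry lemon]
  27. access cherry: HIT. Next use of cherry: step 28. Cache: [cherry lemon]
  28. access cherry: HIT. Next use of cherry: never. Cache: [cherry lemon]
Total: 15 hits, 13 misses, 11 evictions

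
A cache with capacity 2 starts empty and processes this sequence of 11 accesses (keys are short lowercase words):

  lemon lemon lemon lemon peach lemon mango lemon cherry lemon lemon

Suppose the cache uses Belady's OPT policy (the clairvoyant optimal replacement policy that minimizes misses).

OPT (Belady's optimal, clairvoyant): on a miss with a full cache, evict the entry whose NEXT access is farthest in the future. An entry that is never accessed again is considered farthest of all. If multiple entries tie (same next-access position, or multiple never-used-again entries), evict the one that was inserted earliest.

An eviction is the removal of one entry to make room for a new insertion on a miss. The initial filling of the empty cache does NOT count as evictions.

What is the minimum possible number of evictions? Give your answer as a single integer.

Answer: 2

Derivation:
OPT (Belady) simulation (capacity=2):
  1. access lemon: MISS. Cache: [lemon]
  2. access lemon: HIT. Next use of lemon: step 3. Cache: [lemon]
  3. access lemon: HIT. Next use of lemon: step 4. Cache: [lemon]
  4. access lemon: HIT. Next use of lemon: step 6. Cache: [lemon]
  5. access peach: MISS. Cache: [lemon peach]
  6. access lemon: HIT. Next use of lemon: step 8. Cache: [lemon peach]
  7. access mango: MISS, evict peach (next use: never). Cache: [lemon mango]
  8. access lemon: HIT. Next use of lemon: step 10. Cache: [lemon mango]
  9. access cherry: MISS, evict mango (next use: never). Cache: [lemon cherry]
  10. access lemon: HIT. Next use of lemon: step 11. Cache: [lemon cherry]
  11. access lemon: HIT. Next use of lemon: never. Cache: [lemon cherry]
Total: 7 hits, 4 misses, 2 evictions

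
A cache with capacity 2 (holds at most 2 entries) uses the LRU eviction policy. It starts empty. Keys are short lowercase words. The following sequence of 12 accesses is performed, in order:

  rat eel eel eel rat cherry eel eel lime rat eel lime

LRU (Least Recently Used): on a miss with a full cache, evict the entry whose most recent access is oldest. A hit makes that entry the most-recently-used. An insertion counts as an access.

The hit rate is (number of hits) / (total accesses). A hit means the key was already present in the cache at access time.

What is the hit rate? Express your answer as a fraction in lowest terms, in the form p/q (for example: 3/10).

Answer: 1/3

Derivation:
LRU simulation (capacity=2):
  1. access rat: MISS. Cache (LRU->MRU): [rat]
  2. access eel: MISS. Cache (LRU->MRU): [rat eel]
  3. access eel: HIT. Cache (LRU->MRU): [rat eel]
  4. access eel: HIT. Cache (LRU->MRU): [rat eel]
  5. access rat: HIT. Cache (LRU->MRU): [eel rat]
  6. access cherry: MISS, evict eel. Cache (LRU->MRU): [rat cherry]
  7. access eel: MISS, evict rat. Cache (LRU->MRU): [cherry eel]
  8. access eel: HIT. Cache (LRU->MRU): [cherry eel]
  9. access lime: MISS, evict cherry. Cache (LRU->MRU): [eel lime]
  10. access rat: MISS, evict eel. Cache (LRU->MRU): [lime rat]
  11. access eel: MISS, evict lime. Cache (LRU->MRU): [rat eel]
  12. access lime: MISS, evict rat. Cache (LRU->MRU): [eel lime]
Total: 4 hits, 8 misses, 6 evictions

Hit rate = 4/12 = 1/3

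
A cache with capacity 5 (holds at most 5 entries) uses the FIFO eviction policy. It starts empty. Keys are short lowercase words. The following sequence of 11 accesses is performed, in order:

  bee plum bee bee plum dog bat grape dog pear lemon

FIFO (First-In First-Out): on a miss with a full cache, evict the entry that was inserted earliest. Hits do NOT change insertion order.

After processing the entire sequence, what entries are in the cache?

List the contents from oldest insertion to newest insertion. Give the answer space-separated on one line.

FIFO simulation (capacity=5):
  1. access bee: MISS. Cache (old->new): [bee]
  2. access plum: MISS. Cache (old->new): [bee plum]
  3. access bee: HIT. Cache (old->new): [bee plum]
  4. access bee: HIT. Cache (old->new): [bee plum]
  5. access plum: HIT. Cache (old->new): [bee plum]
  6. access dog: MISS. Cache (old->new): [bee plum dog]
  7. access bat: MISS. Cache (old->new): [bee plum dog bat]
  8. access grape: MISS. Cache (old->new): [bee plum dog bat grape]
  9. access dog: HIT. Cache (old->new): [bee plum dog bat grape]
  10. access pear: MISS, evict bee. Cache (old->new): [plum dog bat grape pear]
  11. access lemon: MISS, evict plum. Cache (old->new): [dog bat grape pear lemon]
Total: 4 hits, 7 misses, 2 evictions

Answer: dog bat grape pear lemon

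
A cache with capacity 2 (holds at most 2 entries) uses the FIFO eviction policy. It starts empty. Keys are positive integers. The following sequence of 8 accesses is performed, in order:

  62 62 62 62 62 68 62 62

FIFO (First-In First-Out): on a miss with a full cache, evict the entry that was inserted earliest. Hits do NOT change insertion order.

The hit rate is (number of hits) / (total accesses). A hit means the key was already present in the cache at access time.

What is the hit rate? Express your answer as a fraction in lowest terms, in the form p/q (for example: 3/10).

Answer: 3/4

Derivation:
FIFO simulation (capacity=2):
  1. access 62: MISS. Cache (old->new): [62]
  2. access 62: HIT. Cache (old->new): [62]
  3. access 62: HIT. Cache (old->new): [62]
  4. access 62: HIT. Cache (old->new): [62]
  5. access 62: HIT. Cache (old->new): [62]
  6. access 68: MISS. Cache (old->new): [62 68]
  7. access 62: HIT. Cache (old->new): [62 68]
  8. access 62: HIT. Cache (old->new): [62 68]
Total: 6 hits, 2 misses, 0 evictions

Hit rate = 6/8 = 3/4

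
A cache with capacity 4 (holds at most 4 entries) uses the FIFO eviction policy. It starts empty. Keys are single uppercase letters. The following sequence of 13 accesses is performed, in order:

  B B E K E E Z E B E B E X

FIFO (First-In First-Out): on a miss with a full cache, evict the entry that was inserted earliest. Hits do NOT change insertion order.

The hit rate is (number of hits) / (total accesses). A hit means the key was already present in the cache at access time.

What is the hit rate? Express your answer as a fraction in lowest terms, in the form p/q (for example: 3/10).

FIFO simulation (capacity=4):
  1. access B: MISS. Cache (old->new): [B]
  2. access B: HIT. Cache (old->new): [B]
  3. access E: MISS. Cache (old->new): [B E]
  4. access K: MISS. Cache (old->new): [B E K]
  5. access E: HIT. Cache (old->new): [B E K]
  6. access E: HIT. Cache (old->new): [B E K]
  7. access Z: MISS. Cache (old->new): [B E K Z]
  8. access E: HIT. Cache (old->new): [B E K Z]
  9. access B: HIT. Cache (old->new): [B E K Z]
  10. access E: HIT. Cache (old->new): [B E K Z]
  11. access B: HIT. Cache (old->new): [B E K Z]
  12. access E: HIT. Cache (old->new): [B E K Z]
  13. access X: MISS, evict B. Cache (old->new): [E K Z X]
Total: 8 hits, 5 misses, 1 evictions

Hit rate = 8/13

Answer: 8/13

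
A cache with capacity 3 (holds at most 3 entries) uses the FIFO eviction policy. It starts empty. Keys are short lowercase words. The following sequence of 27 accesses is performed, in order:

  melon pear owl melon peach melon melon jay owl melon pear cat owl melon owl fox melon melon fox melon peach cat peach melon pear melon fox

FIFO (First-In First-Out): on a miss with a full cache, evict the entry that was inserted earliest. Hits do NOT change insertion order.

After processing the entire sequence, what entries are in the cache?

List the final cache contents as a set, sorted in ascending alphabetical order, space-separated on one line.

FIFO simulation (capacity=3):
  1. access melon: MISS. Cache (old->new): [melon]
  2. access pear: MISS. Cache (old->new): [melon pear]
  3. access owl: MISS. Cache (old->new): [melon pear owl]
  4. access melon: HIT. Cache (old->new): [melon pear owl]
  5. access peach: MISS, evict melon. Cache (old->new): [pear owl peach]
  6. access melon: MISS, evict pear. Cache (old->new): [owl peach melon]
  7. access melon: HIT. Cache (old->new): [owl peach melon]
  8. access jay: MISS, evict owl. Cache (old->new): [peach melon jay]
  9. access owl: MISS, evict peach. Cache (old->new): [melon jay owl]
  10. access melon: HIT. Cache (old->new): [melon jay owl]
  11. access pear: MISS, evict melon. Cache (old->new): [jay owl pear]
  12. access cat: MISS, evict jay. Cache (old->new): [owl pear cat]
  13. access owl: HIT. Cache (old->new): [owl pear cat]
  14. access melon: MISS, evict owl. Cache (old->new): [pear cat melon]
  15. access owl: MISS, evict pear. Cache (old->new): [cat melon owl]
  16. access fox: MISS, evict cat. Cache (old->new): [melon owl fox]
  17. access melon: HIT. Cache (old->new): [melon owl fox]
  18. access melon: HIT. Cache (old->new): [melon owl fox]
  19. access fox: HIT. Cache (old->new): [melon owl fox]
  20. access melon: HIT. Cache (old->new): [melon owl fox]
  21. access peach: MISS, evict melon. Cache (old->new): [owl fox peach]
  22. access cat: MISS, evict owl. Cache (old->new): [fox peach cat]
  23. access peach: HIT. Cache (old->new): [fox peach cat]
  24. access melon: MISS, evict fox. Cache (old->new): [peach cat melon]
  25. access pear: MISS, evict peach. Cache (old->new): [cat melon pear]
  26. access melon: HIT. Cache (old->new): [cat melon pear]
  27. access fox: MISS, evict cat. Cache (old->new): [melon pear fox]
Total: 10 hits, 17 misses, 14 evictions

Answer: fox melon pear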